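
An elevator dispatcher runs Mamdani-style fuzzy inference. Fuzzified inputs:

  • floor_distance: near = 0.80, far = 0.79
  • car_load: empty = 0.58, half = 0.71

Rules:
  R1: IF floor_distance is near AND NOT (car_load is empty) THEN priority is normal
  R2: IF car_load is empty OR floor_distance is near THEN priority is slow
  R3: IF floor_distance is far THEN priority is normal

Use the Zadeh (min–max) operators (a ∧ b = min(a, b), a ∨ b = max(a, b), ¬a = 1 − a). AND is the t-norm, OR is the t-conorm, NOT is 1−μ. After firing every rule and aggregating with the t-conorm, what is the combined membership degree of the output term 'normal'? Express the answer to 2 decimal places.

R1: near=0.80, ¬empty=1−0.58=0.42; AND[min(a, b)] → w = 0.42
R2: empty=0.58, near=0.80; OR[max(a, b)] → w = 0.80
R3: far=0.79 → w = 0.79
Rules with consequent 'normal': {R1, R3} → strengths 0.42, 0.79
Aggregate via t-conorm [max(a, b)]: 0.79

0.79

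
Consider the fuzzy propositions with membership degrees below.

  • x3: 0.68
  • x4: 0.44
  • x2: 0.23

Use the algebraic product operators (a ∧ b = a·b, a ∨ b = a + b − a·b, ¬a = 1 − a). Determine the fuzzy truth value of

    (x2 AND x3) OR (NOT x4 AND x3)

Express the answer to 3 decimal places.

0.478

x2 AND x3 = a·b on (0.2300, 0.6800) = 0.1564
NOT x4 = 1 − 0.4400 = 0.5600
NOT x4 AND x3 = a·b on (0.5600, 0.6800) = 0.3808
(x2 AND x3) OR (NOT x4 AND x3) = a + b − a·b on (0.1564, 0.3808) = 0.4776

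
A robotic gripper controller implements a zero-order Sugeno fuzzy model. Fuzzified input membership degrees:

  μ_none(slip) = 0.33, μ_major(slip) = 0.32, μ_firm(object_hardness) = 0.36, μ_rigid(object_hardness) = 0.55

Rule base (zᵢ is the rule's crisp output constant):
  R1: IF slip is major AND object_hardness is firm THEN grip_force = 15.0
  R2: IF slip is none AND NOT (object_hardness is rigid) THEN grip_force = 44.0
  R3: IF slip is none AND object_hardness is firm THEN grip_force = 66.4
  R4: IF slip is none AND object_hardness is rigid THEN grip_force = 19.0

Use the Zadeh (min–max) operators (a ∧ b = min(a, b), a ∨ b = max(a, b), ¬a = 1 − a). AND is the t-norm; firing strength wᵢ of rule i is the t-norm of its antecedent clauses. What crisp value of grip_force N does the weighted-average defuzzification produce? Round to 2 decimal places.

R1 (z=15.0): major=0.32, firm=0.36; AND[min(a, b)] → w = 0.32
R2 (z=44.0): none=0.33, ¬rigid=1−0.55=0.45; AND[min(a, b)] → w = 0.33
R3 (z=66.4): none=0.33, firm=0.36; AND[min(a, b)] → w = 0.33
R4 (z=19.0): none=0.33, rigid=0.55; AND[min(a, b)] → w = 0.33
Weighted average = (0.32·15.0 + 0.33·44.0 + 0.33·66.4 + 0.33·19.0) / (0.32 + 0.33 + 0.33 + 0.33)
  = 47.5020 / 1.3100 = 36.26

36.26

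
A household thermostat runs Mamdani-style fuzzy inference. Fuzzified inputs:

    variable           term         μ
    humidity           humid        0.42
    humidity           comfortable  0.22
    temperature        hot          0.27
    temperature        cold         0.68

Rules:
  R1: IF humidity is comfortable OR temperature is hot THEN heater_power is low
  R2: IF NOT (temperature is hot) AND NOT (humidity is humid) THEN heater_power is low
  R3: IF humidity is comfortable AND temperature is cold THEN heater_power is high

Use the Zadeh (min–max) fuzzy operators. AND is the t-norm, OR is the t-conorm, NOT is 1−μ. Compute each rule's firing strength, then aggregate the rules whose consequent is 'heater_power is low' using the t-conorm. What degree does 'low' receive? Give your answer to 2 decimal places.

R1: comfortable=0.22, hot=0.27; OR[max(a, b)] → w = 0.27
R2: ¬hot=1−0.27=0.73, ¬humid=1−0.42=0.58; AND[min(a, b)] → w = 0.58
R3: comfortable=0.22, cold=0.68; AND[min(a, b)] → w = 0.22
Rules with consequent 'low': {R1, R2} → strengths 0.27, 0.58
Aggregate via t-conorm [max(a, b)]: 0.58

0.58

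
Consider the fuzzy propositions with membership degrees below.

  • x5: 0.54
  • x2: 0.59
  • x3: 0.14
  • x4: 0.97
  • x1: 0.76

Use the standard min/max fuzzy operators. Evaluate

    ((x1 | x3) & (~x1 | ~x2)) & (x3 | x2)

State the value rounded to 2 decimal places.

x1 | x3 = max(a, b) on (0.76, 0.14) = 0.76
~x1 = 1 − 0.76 = 0.24
~x2 = 1 − 0.59 = 0.41
~x1 | ~x2 = max(a, b) on (0.24, 0.41) = 0.41
(x1 | x3) & (~x1 | ~x2) = min(a, b) on (0.76, 0.41) = 0.41
x3 | x2 = max(a, b) on (0.14, 0.59) = 0.59
((x1 | x3) & (~x1 | ~x2)) & (x3 | x2) = min(a, b) on (0.41, 0.59) = 0.41

0.41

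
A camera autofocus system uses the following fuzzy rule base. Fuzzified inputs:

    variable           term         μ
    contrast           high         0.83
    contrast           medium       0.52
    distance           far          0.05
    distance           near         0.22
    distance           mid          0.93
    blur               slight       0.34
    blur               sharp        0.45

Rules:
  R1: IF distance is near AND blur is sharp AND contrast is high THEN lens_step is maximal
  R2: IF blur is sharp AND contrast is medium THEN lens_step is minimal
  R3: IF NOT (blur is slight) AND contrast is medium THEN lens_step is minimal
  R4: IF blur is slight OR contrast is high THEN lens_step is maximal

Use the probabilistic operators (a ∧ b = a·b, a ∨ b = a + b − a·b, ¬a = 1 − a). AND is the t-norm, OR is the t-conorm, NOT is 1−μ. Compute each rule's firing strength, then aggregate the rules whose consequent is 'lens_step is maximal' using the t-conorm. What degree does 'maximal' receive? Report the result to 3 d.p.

0.897

R1: near=0.22, sharp=0.45, high=0.83; AND[a·b] → w = 0.0822
R2: sharp=0.45, medium=0.52; AND[a·b] → w = 0.2340
R3: ¬slight=1−0.34=0.66, medium=0.52; AND[a·b] → w = 0.3432
R4: slight=0.34, high=0.83; OR[a + b − a·b] → w = 0.8878
Rules with consequent 'maximal': {R1, R4} → strengths 0.0822, 0.8878
Aggregate via t-conorm [a + b − a·b]: 0.8970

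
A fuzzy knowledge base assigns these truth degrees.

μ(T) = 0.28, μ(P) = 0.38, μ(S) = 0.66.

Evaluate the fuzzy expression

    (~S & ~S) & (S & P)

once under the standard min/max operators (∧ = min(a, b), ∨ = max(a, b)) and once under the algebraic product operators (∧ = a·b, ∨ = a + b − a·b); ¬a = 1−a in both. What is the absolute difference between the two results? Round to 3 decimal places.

0.311

Under standard min/max:
  ~S = 1 − 0.66 = 0.34
  ~S = 1 − 0.66 = 0.34
  ~S & ~S = min(a, b) on (0.34, 0.34) = 0.34
  S & P = min(a, b) on (0.66, 0.38) = 0.38
  (~S & ~S) & (S & P) = min(a, b) on (0.34, 0.38) = 0.34
  → value = 0.3400
Under algebraic product:
  ~S = 1 − 0.6600 = 0.3400
  ~S = 1 − 0.6600 = 0.3400
  ~S & ~S = a·b on (0.3400, 0.3400) = 0.1156
  S & P = a·b on (0.6600, 0.3800) = 0.2508
  (~S & ~S) & (S & P) = a·b on (0.1156, 0.2508) = 0.0290
  → value = 0.0290
|0.3400 − 0.0290| = 0.311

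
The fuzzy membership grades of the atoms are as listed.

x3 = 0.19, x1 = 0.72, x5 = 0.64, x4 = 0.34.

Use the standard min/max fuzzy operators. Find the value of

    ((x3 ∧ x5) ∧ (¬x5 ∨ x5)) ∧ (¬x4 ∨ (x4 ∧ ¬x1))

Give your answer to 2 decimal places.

x3 ∧ x5 = min(a, b) on (0.19, 0.64) = 0.19
¬x5 = 1 − 0.64 = 0.36
¬x5 ∨ x5 = max(a, b) on (0.36, 0.64) = 0.64
(x3 ∧ x5) ∧ (¬x5 ∨ x5) = min(a, b) on (0.19, 0.64) = 0.19
¬x4 = 1 − 0.34 = 0.66
¬x1 = 1 − 0.72 = 0.28
x4 ∧ ¬x1 = min(a, b) on (0.34, 0.28) = 0.28
¬x4 ∨ (x4 ∧ ¬x1) = max(a, b) on (0.66, 0.28) = 0.66
((x3 ∧ x5) ∧ (¬x5 ∨ x5)) ∧ (¬x4 ∨ (x4 ∧ ¬x1)) = min(a, b) on (0.19, 0.66) = 0.19

0.19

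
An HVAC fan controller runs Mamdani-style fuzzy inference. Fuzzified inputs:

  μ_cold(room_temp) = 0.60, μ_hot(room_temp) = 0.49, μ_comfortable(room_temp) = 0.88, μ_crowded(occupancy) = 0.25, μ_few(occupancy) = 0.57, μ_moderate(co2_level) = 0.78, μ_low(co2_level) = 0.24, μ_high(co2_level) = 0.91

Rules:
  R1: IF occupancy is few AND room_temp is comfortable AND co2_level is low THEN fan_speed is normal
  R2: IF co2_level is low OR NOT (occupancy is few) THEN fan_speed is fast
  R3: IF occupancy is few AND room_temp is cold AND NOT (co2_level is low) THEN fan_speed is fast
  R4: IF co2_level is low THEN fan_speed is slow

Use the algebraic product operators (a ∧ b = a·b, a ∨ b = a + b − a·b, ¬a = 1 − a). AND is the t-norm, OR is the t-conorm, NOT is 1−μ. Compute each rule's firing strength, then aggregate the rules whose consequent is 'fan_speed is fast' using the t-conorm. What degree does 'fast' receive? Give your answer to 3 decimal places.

0.679

R1: few=0.57, comfortable=0.88, low=0.24; AND[a·b] → w = 0.1204
R2: low=0.24, ¬few=1−0.57=0.43; OR[a + b − a·b] → w = 0.5668
R3: few=0.57, cold=0.60, ¬low=1−0.24=0.76; AND[a·b] → w = 0.2599
R4: low=0.24 → w = 0.2400
Rules with consequent 'fast': {R2, R3} → strengths 0.5668, 0.2599
Aggregate via t-conorm [a + b − a·b]: 0.6794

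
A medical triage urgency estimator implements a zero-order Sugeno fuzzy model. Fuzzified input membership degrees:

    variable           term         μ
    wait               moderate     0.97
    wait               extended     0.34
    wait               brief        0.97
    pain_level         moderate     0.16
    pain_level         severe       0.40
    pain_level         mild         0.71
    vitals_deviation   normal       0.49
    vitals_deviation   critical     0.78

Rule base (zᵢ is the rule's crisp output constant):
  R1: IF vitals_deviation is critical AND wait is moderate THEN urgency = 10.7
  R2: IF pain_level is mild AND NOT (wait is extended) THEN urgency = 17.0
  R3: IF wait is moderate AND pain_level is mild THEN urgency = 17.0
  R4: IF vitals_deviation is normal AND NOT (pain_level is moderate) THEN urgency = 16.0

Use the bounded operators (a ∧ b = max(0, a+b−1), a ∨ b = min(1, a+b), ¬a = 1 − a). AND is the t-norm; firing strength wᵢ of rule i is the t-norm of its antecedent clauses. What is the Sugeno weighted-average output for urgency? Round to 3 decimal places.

R1 (z=10.7): critical=0.78, moderate=0.97; AND[max(0, a+b−1)] → w = 0.75
R2 (z=17.0): mild=0.71, ¬extended=1−0.34=0.66; AND[max(0, a+b−1)] → w = 0.37
R3 (z=17.0): moderate=0.97, mild=0.71; AND[max(0, a+b−1)] → w = 0.68
R4 (z=16.0): normal=0.49, ¬moderate=1−0.16=0.84; AND[max(0, a+b−1)] → w = 0.33
Weighted average = (0.75·10.7 + 0.37·17.0 + 0.68·17.0 + 0.33·16.0) / (0.75 + 0.37 + 0.68 + 0.33)
  = 31.1550 / 2.1300 = 14.627

14.627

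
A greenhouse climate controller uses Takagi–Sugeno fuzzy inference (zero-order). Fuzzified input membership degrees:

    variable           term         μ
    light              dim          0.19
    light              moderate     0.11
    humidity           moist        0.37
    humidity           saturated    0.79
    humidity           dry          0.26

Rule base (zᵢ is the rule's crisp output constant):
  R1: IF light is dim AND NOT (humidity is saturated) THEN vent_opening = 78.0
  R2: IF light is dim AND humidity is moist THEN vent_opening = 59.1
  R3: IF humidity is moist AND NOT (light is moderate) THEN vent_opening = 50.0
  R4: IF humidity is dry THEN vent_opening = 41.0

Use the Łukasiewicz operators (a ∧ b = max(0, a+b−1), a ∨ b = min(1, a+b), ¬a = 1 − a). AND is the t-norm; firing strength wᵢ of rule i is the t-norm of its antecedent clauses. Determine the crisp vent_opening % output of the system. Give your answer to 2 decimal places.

R1 (z=78.0): dim=0.19, ¬saturated=1−0.79=0.21; AND[max(0, a+b−1)] → w = 0.00
R2 (z=59.1): dim=0.19, moist=0.37; AND[max(0, a+b−1)] → w = 0.00
R3 (z=50.0): moist=0.37, ¬moderate=1−0.11=0.89; AND[max(0, a+b−1)] → w = 0.26
R4 (z=41.0): dry=0.26 → w = 0.26
Weighted average = (0.00·78.0 + 0.00·59.1 + 0.26·50.0 + 0.26·41.0) / (0.00 + 0.00 + 0.26 + 0.26)
  = 23.6600 / 0.5200 = 45.50

45.50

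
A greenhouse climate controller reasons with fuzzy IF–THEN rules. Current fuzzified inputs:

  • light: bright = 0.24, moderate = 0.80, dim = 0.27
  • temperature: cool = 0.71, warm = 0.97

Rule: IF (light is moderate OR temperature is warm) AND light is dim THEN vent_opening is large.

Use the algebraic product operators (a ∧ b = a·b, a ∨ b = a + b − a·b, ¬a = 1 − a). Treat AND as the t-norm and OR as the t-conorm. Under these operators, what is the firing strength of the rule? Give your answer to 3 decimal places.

0.268

firing strength: (moderate=0.80 OR warm=0.97) = 0.9940; AND[a·b] with dim=0.27 → w = 0.2684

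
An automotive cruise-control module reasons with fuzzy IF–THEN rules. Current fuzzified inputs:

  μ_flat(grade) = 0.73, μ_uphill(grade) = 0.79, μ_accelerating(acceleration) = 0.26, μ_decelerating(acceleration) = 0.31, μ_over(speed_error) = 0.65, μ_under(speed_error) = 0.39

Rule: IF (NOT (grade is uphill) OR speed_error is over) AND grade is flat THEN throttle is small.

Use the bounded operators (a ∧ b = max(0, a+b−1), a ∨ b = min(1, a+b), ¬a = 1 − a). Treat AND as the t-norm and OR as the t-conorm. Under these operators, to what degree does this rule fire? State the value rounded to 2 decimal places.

firing strength: (¬uphill=1−0.79=0.21 OR over=0.65) = 0.86; AND[max(0, a+b−1)] with flat=0.73 → w = 0.59

0.59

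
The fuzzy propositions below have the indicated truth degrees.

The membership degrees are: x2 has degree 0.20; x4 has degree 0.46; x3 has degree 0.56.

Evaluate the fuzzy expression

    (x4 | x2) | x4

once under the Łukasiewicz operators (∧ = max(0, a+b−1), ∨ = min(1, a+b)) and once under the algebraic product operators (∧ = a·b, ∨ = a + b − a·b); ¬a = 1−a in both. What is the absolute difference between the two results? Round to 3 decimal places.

Under Łukasiewicz:
  x4 | x2 = min(1, a+b) on (0.46, 0.20) = 0.66
  (x4 | x2) | x4 = min(1, a+b) on (0.66, 0.46) = 1.00
  → value = 1.0000
Under algebraic product:
  x4 | x2 = a + b − a·b on (0.4600, 0.2000) = 0.5680
  (x4 | x2) | x4 = a + b − a·b on (0.5680, 0.4600) = 0.7667
  → value = 0.7667
|1.0000 − 0.7667| = 0.233

0.233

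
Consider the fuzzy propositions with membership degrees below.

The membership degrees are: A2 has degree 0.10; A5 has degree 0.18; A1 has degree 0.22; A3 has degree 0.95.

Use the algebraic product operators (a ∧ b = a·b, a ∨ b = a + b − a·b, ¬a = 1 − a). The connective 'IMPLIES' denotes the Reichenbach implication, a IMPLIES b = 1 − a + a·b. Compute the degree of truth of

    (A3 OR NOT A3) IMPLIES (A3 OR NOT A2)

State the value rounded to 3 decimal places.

0.995

NOT A3 = 1 − 0.9500 = 0.0500
A3 OR NOT A3 = a + b − a·b on (0.9500, 0.0500) = 0.9525
NOT A2 = 1 − 0.1000 = 0.9000
A3 OR NOT A2 = a + b − a·b on (0.9500, 0.9000) = 0.9950
(A3 OR NOT A3) IMPLIES (A3 OR NOT A2)  [Reichenbach: 1 − a + a·b] with a=0.9525, b=0.9950 → 0.9952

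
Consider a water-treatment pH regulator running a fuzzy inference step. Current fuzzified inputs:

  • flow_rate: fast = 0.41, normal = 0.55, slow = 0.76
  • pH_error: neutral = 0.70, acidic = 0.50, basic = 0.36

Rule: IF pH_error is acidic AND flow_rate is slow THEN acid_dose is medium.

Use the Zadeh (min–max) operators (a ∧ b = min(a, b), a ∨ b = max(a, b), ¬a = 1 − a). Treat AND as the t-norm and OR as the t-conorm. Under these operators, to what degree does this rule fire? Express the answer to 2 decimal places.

0.50

firing strength: acidic=0.50, slow=0.76; AND[min(a, b)] → w = 0.50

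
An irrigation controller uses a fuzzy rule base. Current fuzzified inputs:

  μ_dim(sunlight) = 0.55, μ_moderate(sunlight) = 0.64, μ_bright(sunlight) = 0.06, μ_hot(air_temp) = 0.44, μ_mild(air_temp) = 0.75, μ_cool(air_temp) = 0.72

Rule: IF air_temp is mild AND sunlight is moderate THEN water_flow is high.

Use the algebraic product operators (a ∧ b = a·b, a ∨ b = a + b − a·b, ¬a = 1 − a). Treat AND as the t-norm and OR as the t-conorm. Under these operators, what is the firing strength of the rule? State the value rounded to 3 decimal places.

0.480

firing strength: mild=0.75, moderate=0.64; AND[a·b] → w = 0.4800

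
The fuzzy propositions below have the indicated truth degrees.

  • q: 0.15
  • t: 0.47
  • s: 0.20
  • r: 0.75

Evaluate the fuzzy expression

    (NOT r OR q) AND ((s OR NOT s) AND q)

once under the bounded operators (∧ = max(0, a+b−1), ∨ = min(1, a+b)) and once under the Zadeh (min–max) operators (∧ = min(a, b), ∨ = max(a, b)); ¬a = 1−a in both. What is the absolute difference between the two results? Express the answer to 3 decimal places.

Under bounded:
  NOT r = 1 − 0.75 = 0.25
  NOT r OR q = min(1, a+b) on (0.25, 0.15) = 0.40
  NOT s = 1 − 0.20 = 0.80
  s OR NOT s = min(1, a+b) on (0.20, 0.80) = 1.00
  (s OR NOT s) AND q = max(0, a+b−1) on (1.00, 0.15) = 0.15
  (NOT r OR q) AND ((s OR NOT s) AND q) = max(0, a+b−1) on (0.40, 0.15) = 0.00
  → value = 0.0000
Under Zadeh (min–max):
  NOT r = 1 − 0.75 = 0.25
  NOT r OR q = max(a, b) on (0.25, 0.15) = 0.25
  NOT s = 1 − 0.20 = 0.80
  s OR NOT s = max(a, b) on (0.20, 0.80) = 0.80
  (s OR NOT s) AND q = min(a, b) on (0.80, 0.15) = 0.15
  (NOT r OR q) AND ((s OR NOT s) AND q) = min(a, b) on (0.25, 0.15) = 0.15
  → value = 0.1500
|0.0000 − 0.1500| = 0.150

0.150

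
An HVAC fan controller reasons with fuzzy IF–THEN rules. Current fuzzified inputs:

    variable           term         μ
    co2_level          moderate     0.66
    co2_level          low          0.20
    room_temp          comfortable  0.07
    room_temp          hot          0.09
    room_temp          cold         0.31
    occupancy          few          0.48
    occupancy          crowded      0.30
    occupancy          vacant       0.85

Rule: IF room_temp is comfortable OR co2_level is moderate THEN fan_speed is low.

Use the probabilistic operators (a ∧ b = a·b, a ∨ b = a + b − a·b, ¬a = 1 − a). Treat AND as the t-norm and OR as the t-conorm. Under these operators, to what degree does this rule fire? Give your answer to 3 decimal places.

0.684

firing strength: comfortable=0.07, moderate=0.66; OR[a + b − a·b] → w = 0.6838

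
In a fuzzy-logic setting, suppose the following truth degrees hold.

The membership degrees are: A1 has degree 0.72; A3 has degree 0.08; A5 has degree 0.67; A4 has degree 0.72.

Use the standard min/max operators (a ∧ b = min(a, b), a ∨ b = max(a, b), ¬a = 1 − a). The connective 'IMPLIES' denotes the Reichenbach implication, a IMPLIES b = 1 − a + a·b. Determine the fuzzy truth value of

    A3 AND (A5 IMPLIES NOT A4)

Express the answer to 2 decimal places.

0.08

NOT A4 = 1 − 0.72 = 0.28
A5 IMPLIES NOT A4  [Reichenbach: 1 − a + a·b] with a=0.67, b=0.28 → 0.52
A3 AND (A5 IMPLIES NOT A4) = min(a, b) on (0.08, 0.52) = 0.08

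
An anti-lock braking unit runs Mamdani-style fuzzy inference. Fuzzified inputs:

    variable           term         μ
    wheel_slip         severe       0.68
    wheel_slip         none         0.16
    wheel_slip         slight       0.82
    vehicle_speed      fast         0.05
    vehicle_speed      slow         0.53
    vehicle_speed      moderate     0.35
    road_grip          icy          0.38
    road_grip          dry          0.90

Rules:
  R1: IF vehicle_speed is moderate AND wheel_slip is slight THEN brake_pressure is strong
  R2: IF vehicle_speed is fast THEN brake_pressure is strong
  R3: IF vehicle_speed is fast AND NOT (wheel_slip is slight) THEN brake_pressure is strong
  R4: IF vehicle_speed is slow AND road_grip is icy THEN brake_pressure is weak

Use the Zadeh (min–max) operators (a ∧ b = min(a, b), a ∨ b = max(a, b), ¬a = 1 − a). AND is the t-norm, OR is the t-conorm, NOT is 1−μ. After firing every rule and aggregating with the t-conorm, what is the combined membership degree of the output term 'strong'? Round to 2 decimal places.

R1: moderate=0.35, slight=0.82; AND[min(a, b)] → w = 0.35
R2: fast=0.05 → w = 0.05
R3: fast=0.05, ¬slight=1−0.82=0.18; AND[min(a, b)] → w = 0.05
R4: slow=0.53, icy=0.38; AND[min(a, b)] → w = 0.38
Rules with consequent 'strong': {R1, R2, R3} → strengths 0.35, 0.05, 0.05
Aggregate via t-conorm [max(a, b)]: 0.35

0.35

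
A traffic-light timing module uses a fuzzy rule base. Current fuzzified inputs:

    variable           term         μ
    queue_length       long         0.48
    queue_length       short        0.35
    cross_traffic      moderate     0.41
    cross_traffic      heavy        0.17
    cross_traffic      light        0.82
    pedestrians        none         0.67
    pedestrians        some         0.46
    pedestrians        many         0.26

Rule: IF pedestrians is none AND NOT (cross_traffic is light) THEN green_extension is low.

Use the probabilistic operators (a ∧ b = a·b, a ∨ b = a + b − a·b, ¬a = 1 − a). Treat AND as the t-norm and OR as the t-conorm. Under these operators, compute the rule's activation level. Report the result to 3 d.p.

0.121

firing strength: none=0.67, ¬light=1−0.82=0.18; AND[a·b] → w = 0.1206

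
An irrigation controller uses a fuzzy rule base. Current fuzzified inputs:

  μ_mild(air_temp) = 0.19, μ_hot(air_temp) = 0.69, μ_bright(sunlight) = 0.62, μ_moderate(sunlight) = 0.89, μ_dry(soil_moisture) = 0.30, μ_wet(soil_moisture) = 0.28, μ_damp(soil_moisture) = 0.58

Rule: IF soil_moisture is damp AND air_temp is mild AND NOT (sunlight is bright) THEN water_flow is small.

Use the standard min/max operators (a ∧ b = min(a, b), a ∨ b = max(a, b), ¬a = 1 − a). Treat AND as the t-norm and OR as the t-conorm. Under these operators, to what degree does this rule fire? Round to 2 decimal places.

0.19

firing strength: damp=0.58, mild=0.19, ¬bright=1−0.62=0.38; AND[min(a, b)] → w = 0.19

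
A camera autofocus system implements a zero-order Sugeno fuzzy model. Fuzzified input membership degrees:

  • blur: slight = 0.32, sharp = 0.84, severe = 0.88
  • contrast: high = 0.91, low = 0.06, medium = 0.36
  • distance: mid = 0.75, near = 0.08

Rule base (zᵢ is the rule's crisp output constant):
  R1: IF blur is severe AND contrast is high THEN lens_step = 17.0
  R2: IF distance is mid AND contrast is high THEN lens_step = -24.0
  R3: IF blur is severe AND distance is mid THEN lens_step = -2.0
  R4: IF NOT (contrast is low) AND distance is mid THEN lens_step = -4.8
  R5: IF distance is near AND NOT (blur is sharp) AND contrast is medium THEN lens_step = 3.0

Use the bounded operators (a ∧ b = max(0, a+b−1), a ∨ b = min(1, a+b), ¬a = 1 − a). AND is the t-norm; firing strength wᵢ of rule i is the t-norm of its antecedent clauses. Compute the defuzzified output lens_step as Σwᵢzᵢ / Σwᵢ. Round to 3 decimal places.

R1 (z=17.0): severe=0.88, high=0.91; AND[max(0, a+b−1)] → w = 0.79
R2 (z=-24.0): mid=0.75, high=0.91; AND[max(0, a+b−1)] → w = 0.66
R3 (z=-2.0): severe=0.88, mid=0.75; AND[max(0, a+b−1)] → w = 0.63
R4 (z=-4.8): ¬low=1−0.06=0.94, mid=0.75; AND[max(0, a+b−1)] → w = 0.69
R5 (z=3.0): near=0.08, ¬sharp=1−0.84=0.16, medium=0.36; AND[max(0, a+b−1)] → w = 0.00
Weighted average = (0.79·17.0 + 0.66·-24.0 + 0.63·-2.0 + 0.69·-4.8 + 0.00·3.0) / (0.79 + 0.66 + 0.63 + 0.69 + 0.00)
  = -6.9820 / 2.7700 = -2.521

-2.521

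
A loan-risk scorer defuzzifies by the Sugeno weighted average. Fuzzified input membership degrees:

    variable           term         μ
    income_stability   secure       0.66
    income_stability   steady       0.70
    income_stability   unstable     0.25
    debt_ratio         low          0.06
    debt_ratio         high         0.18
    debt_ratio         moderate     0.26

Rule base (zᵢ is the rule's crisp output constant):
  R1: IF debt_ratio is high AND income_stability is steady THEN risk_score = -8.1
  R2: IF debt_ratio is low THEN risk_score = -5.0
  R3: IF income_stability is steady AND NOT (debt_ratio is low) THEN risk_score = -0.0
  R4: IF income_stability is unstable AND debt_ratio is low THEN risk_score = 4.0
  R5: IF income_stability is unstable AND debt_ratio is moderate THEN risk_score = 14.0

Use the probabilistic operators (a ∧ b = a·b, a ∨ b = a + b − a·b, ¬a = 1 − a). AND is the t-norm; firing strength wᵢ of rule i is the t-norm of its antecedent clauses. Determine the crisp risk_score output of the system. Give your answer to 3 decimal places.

-0.379

R1 (z=-8.1): high=0.18, steady=0.70; AND[a·b] → w = 0.1260
R2 (z=-5.0): low=0.06 → w = 0.0600
R3 (z=-0.0): steady=0.70, ¬low=1−0.06=0.94; AND[a·b] → w = 0.6580
R4 (z=4.0): unstable=0.25, low=0.06; AND[a·b] → w = 0.0150
R5 (z=14.0): unstable=0.25, moderate=0.26; AND[a·b] → w = 0.0650
Weighted average = (0.1260·-8.1 + 0.0600·-5.0 + 0.6580·-0.0 + 0.0150·4.0 + 0.0650·14.0) / (0.1260 + 0.0600 + 0.6580 + 0.0150 + 0.0650)
  = -0.3506 / 0.9240 = -0.379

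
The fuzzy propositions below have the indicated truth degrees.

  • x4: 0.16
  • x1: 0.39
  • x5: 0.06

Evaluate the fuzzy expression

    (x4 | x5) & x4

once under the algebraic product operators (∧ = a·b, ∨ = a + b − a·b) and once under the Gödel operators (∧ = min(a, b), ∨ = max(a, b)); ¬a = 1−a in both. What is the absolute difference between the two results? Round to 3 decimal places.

0.126

Under algebraic product:
  x4 | x5 = a + b − a·b on (0.1600, 0.0600) = 0.2104
  (x4 | x5) & x4 = a·b on (0.2104, 0.1600) = 0.0337
  → value = 0.0337
Under Gödel:
  x4 | x5 = max(a, b) on (0.16, 0.06) = 0.16
  (x4 | x5) & x4 = min(a, b) on (0.16, 0.16) = 0.16
  → value = 0.1600
|0.0337 − 0.1600| = 0.126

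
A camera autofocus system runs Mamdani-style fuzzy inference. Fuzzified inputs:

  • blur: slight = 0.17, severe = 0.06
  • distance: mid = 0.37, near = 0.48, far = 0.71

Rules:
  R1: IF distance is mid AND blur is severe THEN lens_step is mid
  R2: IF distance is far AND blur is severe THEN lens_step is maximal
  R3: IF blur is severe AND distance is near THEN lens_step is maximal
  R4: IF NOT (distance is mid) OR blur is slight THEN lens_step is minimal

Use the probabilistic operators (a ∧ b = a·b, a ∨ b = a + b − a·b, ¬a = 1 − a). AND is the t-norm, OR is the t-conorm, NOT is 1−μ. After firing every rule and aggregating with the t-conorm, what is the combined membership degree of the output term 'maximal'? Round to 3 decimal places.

0.070

R1: mid=0.37, severe=0.06; AND[a·b] → w = 0.0222
R2: far=0.71, severe=0.06; AND[a·b] → w = 0.0426
R3: severe=0.06, near=0.48; AND[a·b] → w = 0.0288
R4: ¬mid=1−0.37=0.63, slight=0.17; OR[a + b − a·b] → w = 0.6929
Rules with consequent 'maximal': {R2, R3} → strengths 0.0426, 0.0288
Aggregate via t-conorm [a + b − a·b]: 0.0702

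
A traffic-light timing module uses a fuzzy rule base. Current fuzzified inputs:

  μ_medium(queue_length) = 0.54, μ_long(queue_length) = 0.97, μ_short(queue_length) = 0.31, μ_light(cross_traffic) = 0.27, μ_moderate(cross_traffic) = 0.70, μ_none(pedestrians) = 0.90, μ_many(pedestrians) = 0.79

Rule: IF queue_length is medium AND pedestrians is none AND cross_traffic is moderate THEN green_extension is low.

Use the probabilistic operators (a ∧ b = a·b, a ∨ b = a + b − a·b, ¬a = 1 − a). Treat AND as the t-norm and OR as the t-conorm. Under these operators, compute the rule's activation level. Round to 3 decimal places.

firing strength: medium=0.54, none=0.90, moderate=0.70; AND[a·b] → w = 0.3402

0.340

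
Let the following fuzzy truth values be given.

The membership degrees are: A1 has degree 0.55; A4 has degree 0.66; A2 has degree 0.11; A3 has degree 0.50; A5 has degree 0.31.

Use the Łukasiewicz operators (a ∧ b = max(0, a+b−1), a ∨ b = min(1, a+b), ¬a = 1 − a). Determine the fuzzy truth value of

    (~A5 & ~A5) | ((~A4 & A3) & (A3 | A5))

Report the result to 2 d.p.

0.38

~A5 = 1 − 0.31 = 0.69
~A5 = 1 − 0.31 = 0.69
~A5 & ~A5 = max(0, a+b−1) on (0.69, 0.69) = 0.38
~A4 = 1 − 0.66 = 0.34
~A4 & A3 = max(0, a+b−1) on (0.34, 0.50) = 0.00
A3 | A5 = min(1, a+b) on (0.50, 0.31) = 0.81
(~A4 & A3) & (A3 | A5) = max(0, a+b−1) on (0.00, 0.81) = 0.00
(~A5 & ~A5) | ((~A4 & A3) & (A3 | A5)) = min(1, a+b) on (0.38, 0.00) = 0.38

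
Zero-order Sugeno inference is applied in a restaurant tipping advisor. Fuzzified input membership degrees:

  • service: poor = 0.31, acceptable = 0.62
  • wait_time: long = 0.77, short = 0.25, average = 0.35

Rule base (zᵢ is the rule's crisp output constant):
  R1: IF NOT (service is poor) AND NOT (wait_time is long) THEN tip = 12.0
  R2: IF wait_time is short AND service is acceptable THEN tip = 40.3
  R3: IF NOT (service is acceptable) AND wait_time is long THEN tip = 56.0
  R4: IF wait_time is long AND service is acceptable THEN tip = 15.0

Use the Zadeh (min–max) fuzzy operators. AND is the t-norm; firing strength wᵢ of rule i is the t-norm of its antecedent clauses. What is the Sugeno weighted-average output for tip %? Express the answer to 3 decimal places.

29.334

R1 (z=12.0): ¬poor=1−0.31=0.69, ¬long=1−0.77=0.23; AND[min(a, b)] → w = 0.23
R2 (z=40.3): short=0.25, acceptable=0.62; AND[min(a, b)] → w = 0.25
R3 (z=56.0): ¬acceptable=1−0.62=0.38, long=0.77; AND[min(a, b)] → w = 0.38
R4 (z=15.0): long=0.77, acceptable=0.62; AND[min(a, b)] → w = 0.62
Weighted average = (0.23·12.0 + 0.25·40.3 + 0.38·56.0 + 0.62·15.0) / (0.23 + 0.25 + 0.38 + 0.62)
  = 43.4150 / 1.4800 = 29.334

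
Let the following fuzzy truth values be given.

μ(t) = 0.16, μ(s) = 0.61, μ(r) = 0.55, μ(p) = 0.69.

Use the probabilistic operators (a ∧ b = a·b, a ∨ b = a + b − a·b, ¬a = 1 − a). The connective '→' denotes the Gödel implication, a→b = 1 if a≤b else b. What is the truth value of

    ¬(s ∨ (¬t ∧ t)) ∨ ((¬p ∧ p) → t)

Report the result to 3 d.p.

0.444

¬t = 1 − 0.1600 = 0.8400
¬t ∧ t = a·b on (0.8400, 0.1600) = 0.1344
s ∨ (¬t ∧ t) = a + b − a·b on (0.6100, 0.1344) = 0.6624
¬(s ∨ (¬t ∧ t)) = 1 − 0.6624 = 0.3376
¬p = 1 − 0.6900 = 0.3100
¬p ∧ p = a·b on (0.3100, 0.6900) = 0.2139
(¬p ∧ p) → t  [Gödel: 1 if a≤b else b] with a=0.2139, b=0.1600 → 0.1600
¬(s ∨ (¬t ∧ t)) ∨ ((¬p ∧ p) → t) = a + b − a·b on (0.3376, 0.1600) = 0.4436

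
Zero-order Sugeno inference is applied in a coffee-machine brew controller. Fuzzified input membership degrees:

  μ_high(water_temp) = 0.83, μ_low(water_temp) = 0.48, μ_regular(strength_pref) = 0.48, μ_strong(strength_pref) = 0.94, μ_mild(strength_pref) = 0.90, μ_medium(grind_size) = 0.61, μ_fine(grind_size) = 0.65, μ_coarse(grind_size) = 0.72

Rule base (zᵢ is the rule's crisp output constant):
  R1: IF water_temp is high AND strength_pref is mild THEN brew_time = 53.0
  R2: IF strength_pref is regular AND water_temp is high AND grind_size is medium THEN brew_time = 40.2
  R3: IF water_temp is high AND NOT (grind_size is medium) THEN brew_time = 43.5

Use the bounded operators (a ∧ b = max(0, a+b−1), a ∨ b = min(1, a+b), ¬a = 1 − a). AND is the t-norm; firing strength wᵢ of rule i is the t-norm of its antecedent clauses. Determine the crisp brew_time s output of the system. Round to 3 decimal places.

50.800

R1 (z=53.0): high=0.83, mild=0.90; AND[max(0, a+b−1)] → w = 0.73
R2 (z=40.2): regular=0.48, high=0.83, medium=0.61; AND[max(0, a+b−1)] → w = 0.00
R3 (z=43.5): high=0.83, ¬medium=1−0.61=0.39; AND[max(0, a+b−1)] → w = 0.22
Weighted average = (0.73·53.0 + 0.00·40.2 + 0.22·43.5) / (0.73 + 0.00 + 0.22)
  = 48.2600 / 0.9500 = 50.800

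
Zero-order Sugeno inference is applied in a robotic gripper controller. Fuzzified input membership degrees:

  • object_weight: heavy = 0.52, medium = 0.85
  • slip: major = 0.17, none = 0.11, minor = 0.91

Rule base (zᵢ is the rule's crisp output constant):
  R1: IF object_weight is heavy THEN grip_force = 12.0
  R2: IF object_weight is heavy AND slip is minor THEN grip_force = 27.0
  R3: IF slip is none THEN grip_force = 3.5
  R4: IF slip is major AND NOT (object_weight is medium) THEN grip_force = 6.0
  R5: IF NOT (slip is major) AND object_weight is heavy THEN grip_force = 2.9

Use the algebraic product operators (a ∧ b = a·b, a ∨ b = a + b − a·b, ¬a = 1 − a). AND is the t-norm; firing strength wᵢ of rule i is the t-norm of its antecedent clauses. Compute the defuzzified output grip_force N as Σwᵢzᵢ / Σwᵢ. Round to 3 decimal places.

13.335

R1 (z=12.0): heavy=0.52 → w = 0.5200
R2 (z=27.0): heavy=0.52, minor=0.91; AND[a·b] → w = 0.4732
R3 (z=3.5): none=0.11 → w = 0.1100
R4 (z=6.0): major=0.17, ¬medium=1−0.85=0.15; AND[a·b] → w = 0.0255
R5 (z=2.9): ¬major=1−0.17=0.83, heavy=0.52; AND[a·b] → w = 0.4316
Weighted average = (0.5200·12.0 + 0.4732·27.0 + 0.1100·3.5 + 0.0255·6.0 + 0.4316·2.9) / (0.5200 + 0.4732 + 0.1100 + 0.0255 + 0.4316)
  = 20.8060 / 1.5603 = 13.335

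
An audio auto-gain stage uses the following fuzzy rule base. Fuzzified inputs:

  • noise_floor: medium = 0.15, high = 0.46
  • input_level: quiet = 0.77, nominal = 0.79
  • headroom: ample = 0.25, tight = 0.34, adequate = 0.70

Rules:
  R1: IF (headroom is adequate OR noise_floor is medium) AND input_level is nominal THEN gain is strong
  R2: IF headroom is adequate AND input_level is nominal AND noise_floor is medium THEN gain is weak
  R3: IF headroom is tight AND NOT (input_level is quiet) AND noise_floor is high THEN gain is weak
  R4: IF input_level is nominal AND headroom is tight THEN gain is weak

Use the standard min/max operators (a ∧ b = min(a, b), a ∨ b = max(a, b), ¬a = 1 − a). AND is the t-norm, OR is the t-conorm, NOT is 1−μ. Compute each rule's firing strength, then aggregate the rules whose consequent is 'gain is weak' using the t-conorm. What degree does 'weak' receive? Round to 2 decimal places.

R1: (adequate=0.70 OR medium=0.15) = 0.70; AND[min(a, b)] with nominal=0.79 → w = 0.70
R2: adequate=0.70, nominal=0.79, medium=0.15; AND[min(a, b)] → w = 0.15
R3: tight=0.34, ¬quiet=1−0.77=0.23, high=0.46; AND[min(a, b)] → w = 0.23
R4: nominal=0.79, tight=0.34; AND[min(a, b)] → w = 0.34
Rules with consequent 'weak': {R2, R3, R4} → strengths 0.15, 0.23, 0.34
Aggregate via t-conorm [max(a, b)]: 0.34

0.34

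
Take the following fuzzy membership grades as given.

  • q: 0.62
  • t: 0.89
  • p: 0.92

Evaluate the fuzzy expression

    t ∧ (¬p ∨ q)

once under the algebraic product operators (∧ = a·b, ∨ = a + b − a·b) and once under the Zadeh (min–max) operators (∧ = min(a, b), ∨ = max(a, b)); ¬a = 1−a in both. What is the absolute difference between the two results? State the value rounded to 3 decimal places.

0.041

Under algebraic product:
  ¬p = 1 − 0.9200 = 0.0800
  ¬p ∨ q = a + b − a·b on (0.0800, 0.6200) = 0.6504
  t ∧ (¬p ∨ q) = a·b on (0.8900, 0.6504) = 0.5789
  → value = 0.5789
Under Zadeh (min–max):
  ¬p = 1 − 0.92 = 0.08
  ¬p ∨ q = max(a, b) on (0.08, 0.62) = 0.62
  t ∧ (¬p ∨ q) = min(a, b) on (0.89, 0.62) = 0.62
  → value = 0.6200
|0.5789 − 0.6200| = 0.041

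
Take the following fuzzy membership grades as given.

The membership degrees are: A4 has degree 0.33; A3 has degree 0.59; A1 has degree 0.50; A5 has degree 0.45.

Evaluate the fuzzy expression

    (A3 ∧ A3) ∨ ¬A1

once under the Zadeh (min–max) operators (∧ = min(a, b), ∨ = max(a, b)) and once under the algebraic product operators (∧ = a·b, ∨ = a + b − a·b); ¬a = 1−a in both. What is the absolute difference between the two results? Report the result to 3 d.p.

0.084

Under Zadeh (min–max):
  A3 ∧ A3 = min(a, b) on (0.59, 0.59) = 0.59
  ¬A1 = 1 − 0.50 = 0.50
  (A3 ∧ A3) ∨ ¬A1 = max(a, b) on (0.59, 0.50) = 0.59
  → value = 0.5900
Under algebraic product:
  A3 ∧ A3 = a·b on (0.5900, 0.5900) = 0.3481
  ¬A1 = 1 − 0.5000 = 0.5000
  (A3 ∧ A3) ∨ ¬A1 = a + b − a·b on (0.3481, 0.5000) = 0.6741
  → value = 0.6741
|0.5900 − 0.6741| = 0.084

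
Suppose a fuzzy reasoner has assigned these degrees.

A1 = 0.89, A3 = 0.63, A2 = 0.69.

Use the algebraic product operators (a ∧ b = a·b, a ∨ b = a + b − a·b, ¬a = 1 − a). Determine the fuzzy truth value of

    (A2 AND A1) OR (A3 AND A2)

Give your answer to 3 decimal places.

A2 AND A1 = a·b on (0.6900, 0.8900) = 0.6141
A3 AND A2 = a·b on (0.6300, 0.6900) = 0.4347
(A2 AND A1) OR (A3 AND A2) = a + b − a·b on (0.6141, 0.4347) = 0.7819

0.782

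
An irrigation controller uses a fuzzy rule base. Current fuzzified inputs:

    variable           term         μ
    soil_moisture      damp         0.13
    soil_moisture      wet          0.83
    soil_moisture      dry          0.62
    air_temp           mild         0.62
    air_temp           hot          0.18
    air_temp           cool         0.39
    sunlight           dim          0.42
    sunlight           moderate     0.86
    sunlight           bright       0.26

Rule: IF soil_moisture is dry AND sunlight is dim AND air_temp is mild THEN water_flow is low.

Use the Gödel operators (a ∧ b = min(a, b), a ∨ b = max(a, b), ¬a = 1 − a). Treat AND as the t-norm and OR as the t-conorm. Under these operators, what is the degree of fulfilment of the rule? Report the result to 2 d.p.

firing strength: dry=0.62, dim=0.42, mild=0.62; AND[min(a, b)] → w = 0.42

0.42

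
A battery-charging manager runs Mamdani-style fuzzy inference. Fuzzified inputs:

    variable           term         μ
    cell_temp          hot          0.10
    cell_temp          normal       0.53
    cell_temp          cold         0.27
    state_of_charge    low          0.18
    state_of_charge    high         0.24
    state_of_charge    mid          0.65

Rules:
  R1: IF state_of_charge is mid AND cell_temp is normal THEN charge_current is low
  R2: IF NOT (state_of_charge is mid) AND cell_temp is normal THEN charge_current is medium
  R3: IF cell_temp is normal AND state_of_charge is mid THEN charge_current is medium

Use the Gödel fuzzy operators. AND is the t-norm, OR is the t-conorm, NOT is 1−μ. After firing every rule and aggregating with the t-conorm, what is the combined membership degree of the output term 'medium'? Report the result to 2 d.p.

0.53

R1: mid=0.65, normal=0.53; AND[min(a, b)] → w = 0.53
R2: ¬mid=1−0.65=0.35, normal=0.53; AND[min(a, b)] → w = 0.35
R3: normal=0.53, mid=0.65; AND[min(a, b)] → w = 0.53
Rules with consequent 'medium': {R2, R3} → strengths 0.35, 0.53
Aggregate via t-conorm [max(a, b)]: 0.53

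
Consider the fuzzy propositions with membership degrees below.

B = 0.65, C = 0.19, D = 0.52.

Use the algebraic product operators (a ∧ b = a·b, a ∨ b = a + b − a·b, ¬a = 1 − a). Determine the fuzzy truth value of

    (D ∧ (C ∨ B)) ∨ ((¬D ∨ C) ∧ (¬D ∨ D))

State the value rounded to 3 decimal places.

0.645

C ∨ B = a + b − a·b on (0.1900, 0.6500) = 0.7165
D ∧ (C ∨ B) = a·b on (0.5200, 0.7165) = 0.3726
¬D = 1 − 0.5200 = 0.4800
¬D ∨ C = a + b − a·b on (0.4800, 0.1900) = 0.5788
¬D = 1 − 0.5200 = 0.4800
¬D ∨ D = a + b − a·b on (0.4800, 0.5200) = 0.7504
(¬D ∨ C) ∧ (¬D ∨ D) = a·b on (0.5788, 0.7504) = 0.4343
(D ∧ (C ∨ B)) ∨ ((¬D ∨ C) ∧ (¬D ∨ D)) = a + b − a·b on (0.3726, 0.4343) = 0.6451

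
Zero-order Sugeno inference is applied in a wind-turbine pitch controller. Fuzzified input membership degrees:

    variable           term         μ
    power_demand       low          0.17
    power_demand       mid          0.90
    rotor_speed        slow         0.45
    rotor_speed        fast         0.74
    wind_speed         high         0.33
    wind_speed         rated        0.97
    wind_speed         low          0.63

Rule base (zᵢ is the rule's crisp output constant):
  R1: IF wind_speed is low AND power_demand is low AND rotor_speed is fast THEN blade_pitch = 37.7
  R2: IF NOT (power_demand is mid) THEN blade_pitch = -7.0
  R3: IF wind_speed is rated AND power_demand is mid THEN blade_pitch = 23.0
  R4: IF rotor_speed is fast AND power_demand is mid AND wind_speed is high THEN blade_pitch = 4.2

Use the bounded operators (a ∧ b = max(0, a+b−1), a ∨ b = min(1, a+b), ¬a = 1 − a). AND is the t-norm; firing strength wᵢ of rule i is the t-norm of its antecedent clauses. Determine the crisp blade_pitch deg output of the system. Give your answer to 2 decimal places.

R1 (z=37.7): low=0.63, low=0.17, fast=0.74; AND[max(0, a+b−1)] → w = 0.00
R2 (z=-7.0): ¬mid=1−0.90=0.10 → w = 0.10
R3 (z=23.0): rated=0.97, mid=0.90; AND[max(0, a+b−1)] → w = 0.87
R4 (z=4.2): fast=0.74, mid=0.90, high=0.33; AND[max(0, a+b−1)] → w = 0.00
Weighted average = (0.00·37.7 + 0.10·-7.0 + 0.87·23.0 + 0.00·4.2) / (0.00 + 0.10 + 0.87 + 0.00)
  = 19.3100 / 0.9700 = 19.91

19.91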